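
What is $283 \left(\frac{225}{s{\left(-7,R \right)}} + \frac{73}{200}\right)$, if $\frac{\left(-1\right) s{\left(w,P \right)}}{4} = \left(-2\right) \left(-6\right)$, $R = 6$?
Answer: $- \frac{489307}{400} \approx -1223.3$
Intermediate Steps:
$s{\left(w,P \right)} = -48$ ($s{\left(w,P \right)} = - 4 \left(\left(-2\right) \left(-6\right)\right) = \left(-4\right) 12 = -48$)
$283 \left(\frac{225}{s{\left(-7,R \right)}} + \frac{73}{200}\right) = 283 \left(\frac{225}{-48} + \frac{73}{200}\right) = 283 \left(225 \left(- \frac{1}{48}\right) + 73 \cdot \frac{1}{200}\right) = 283 \left(- \frac{75}{16} + \frac{73}{200}\right) = 283 \left(- \frac{1729}{400}\right) = - \frac{489307}{400}$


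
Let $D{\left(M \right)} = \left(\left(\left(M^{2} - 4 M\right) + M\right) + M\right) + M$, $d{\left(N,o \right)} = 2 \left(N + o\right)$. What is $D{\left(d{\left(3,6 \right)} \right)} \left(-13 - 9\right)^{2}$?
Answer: $148104$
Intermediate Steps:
$d{\left(N,o \right)} = 2 N + 2 o$
$D{\left(M \right)} = M^{2} - M$ ($D{\left(M \right)} = \left(\left(M^{2} - 3 M\right) + M\right) + M = \left(M^{2} - 2 M\right) + M = M^{2} - M$)
$D{\left(d{\left(3,6 \right)} \right)} \left(-13 - 9\right)^{2} = \left(2 \cdot 3 + 2 \cdot 6\right) \left(-1 + \left(2 \cdot 3 + 2 \cdot 6\right)\right) \left(-13 - 9\right)^{2} = \left(6 + 12\right) \left(-1 + \left(6 + 12\right)\right) \left(-22\right)^{2} = 18 \left(-1 + 18\right) 484 = 18 \cdot 17 \cdot 484 = 306 \cdot 484 = 148104$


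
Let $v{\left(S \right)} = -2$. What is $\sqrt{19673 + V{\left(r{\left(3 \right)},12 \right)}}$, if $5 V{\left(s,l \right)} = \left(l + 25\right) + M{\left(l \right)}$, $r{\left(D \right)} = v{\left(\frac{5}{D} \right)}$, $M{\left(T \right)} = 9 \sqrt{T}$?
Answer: $\frac{\sqrt{492010 + 90 \sqrt{3}}}{5} \approx 140.31$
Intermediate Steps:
$r{\left(D \right)} = -2$
$V{\left(s,l \right)} = 5 + \frac{l}{5} + \frac{9 \sqrt{l}}{5}$ ($V{\left(s,l \right)} = \frac{\left(l + 25\right) + 9 \sqrt{l}}{5} = \frac{\left(25 + l\right) + 9 \sqrt{l}}{5} = \frac{25 + l + 9 \sqrt{l}}{5} = 5 + \frac{l}{5} + \frac{9 \sqrt{l}}{5}$)
$\sqrt{19673 + V{\left(r{\left(3 \right)},12 \right)}} = \sqrt{19673 + \left(5 + \frac{1}{5} \cdot 12 + \frac{9 \sqrt{12}}{5}\right)} = \sqrt{19673 + \left(5 + \frac{12}{5} + \frac{9 \cdot 2 \sqrt{3}}{5}\right)} = \sqrt{19673 + \left(5 + \frac{12}{5} + \frac{18 \sqrt{3}}{5}\right)} = \sqrt{19673 + \left(\frac{37}{5} + \frac{18 \sqrt{3}}{5}\right)} = \sqrt{\frac{98402}{5} + \frac{18 \sqrt{3}}{5}}$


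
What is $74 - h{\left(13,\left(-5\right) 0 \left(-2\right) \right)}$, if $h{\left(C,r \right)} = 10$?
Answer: $64$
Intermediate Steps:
$74 - h{\left(13,\left(-5\right) 0 \left(-2\right) \right)} = 74 - 10 = 64$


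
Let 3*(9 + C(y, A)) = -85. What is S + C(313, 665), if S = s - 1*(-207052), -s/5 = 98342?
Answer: -854086/3 ≈ -2.8470e+5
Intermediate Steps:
s = -491710 (s = -5*98342 = -491710)
C(y, A) = -112/3 (C(y, A) = -9 + (1/3)*(-85) = -9 - 85/3 = -112/3)
S = -284658 (S = -491710 - 1*(-207052) = -491710 + 207052 = -284658)
S + C(313, 665) = -284658 - 112/3 = -854086/3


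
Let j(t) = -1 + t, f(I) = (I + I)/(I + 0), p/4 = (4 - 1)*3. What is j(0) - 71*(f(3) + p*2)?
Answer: -5255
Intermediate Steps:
p = 36 (p = 4*((4 - 1)*3) = 4*(3*3) = 4*9 = 36)
f(I) = 2 (f(I) = (2*I)/I = 2)
j(0) - 71*(f(3) + p*2) = (-1 + 0) - 71*(2 + 36*2) = -1 - 71*(2 + 72) = -1 - 71*74 = -1 - 5254 = -5255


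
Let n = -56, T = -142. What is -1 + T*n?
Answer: 7951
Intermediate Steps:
-1 + T*n = -1 - 142*(-56) = -1 + 7952 = 7951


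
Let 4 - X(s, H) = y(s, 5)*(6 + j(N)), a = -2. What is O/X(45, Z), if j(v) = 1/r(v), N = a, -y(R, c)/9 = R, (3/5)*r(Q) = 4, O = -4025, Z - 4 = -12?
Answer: -16100/9979 ≈ -1.6134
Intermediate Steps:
Z = -8 (Z = 4 - 12 = -8)
r(Q) = 20/3 (r(Q) = (5/3)*4 = 20/3)
y(R, c) = -9*R
N = -2
j(v) = 3/20 (j(v) = 1/(20/3) = 3/20)
X(s, H) = 4 + 1107*s/20 (X(s, H) = 4 - (-9*s)*(6 + 3/20) = 4 - (-9*s)*123/20 = 4 - (-1107)*s/20 = 4 + 1107*s/20)
O/X(45, Z) = -4025/(4 + (1107/20)*45) = -4025/(4 + 9963/4) = -4025/9979/4 = -4025*4/9979 = -16100/9979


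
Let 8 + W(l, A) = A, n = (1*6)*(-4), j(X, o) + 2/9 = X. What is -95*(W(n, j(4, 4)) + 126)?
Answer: -104120/9 ≈ -11569.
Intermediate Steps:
j(X, o) = -2/9 + X
n = -24 (n = 6*(-4) = -24)
W(l, A) = -8 + A
-95*(W(n, j(4, 4)) + 126) = -95*((-8 + (-2/9 + 4)) + 126) = -95*((-8 + 34/9) + 126) = -95*(-38/9 + 126) = -95*1096/9 = -104120/9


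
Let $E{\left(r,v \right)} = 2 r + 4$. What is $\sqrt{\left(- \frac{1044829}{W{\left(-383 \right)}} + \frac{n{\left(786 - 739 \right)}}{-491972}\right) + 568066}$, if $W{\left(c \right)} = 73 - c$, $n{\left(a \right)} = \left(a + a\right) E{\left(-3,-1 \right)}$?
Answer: $\frac{\sqrt{1232442911783646966}}{1475916} \approx 752.18$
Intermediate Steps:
$E{\left(r,v \right)} = 4 + 2 r$
$n{\left(a \right)} = - 4 a$ ($n{\left(a \right)} = \left(a + a\right) \left(4 + 2 \left(-3\right)\right) = 2 a \left(4 - 6\right) = 2 a \left(-2\right) = - 4 a$)
$\sqrt{\left(- \frac{1044829}{W{\left(-383 \right)}} + \frac{n{\left(786 - 739 \right)}}{-491972}\right) + 568066} = \sqrt{\left(- \frac{1044829}{73 - -383} + \frac{\left(-4\right) \left(786 - 739\right)}{-491972}\right) + 568066} = \sqrt{\left(- \frac{1044829}{73 + 383} + - 4 \left(786 - 739\right) \left(- \frac{1}{491972}\right)\right) + 568066} = \sqrt{\left(- \frac{1044829}{456} + \left(-4\right) 47 \left(- \frac{1}{491972}\right)\right) + 568066} = \sqrt{\left(\left(-1044829\right) \frac{1}{456} - - \frac{47}{122993}\right) + 568066} = \sqrt{\left(- \frac{54991}{24} + \frac{47}{122993}\right) + 568066} = \sqrt{- \frac{6763506935}{2951832} + 568066} = \sqrt{\frac{1670071889977}{2951832}} = \frac{\sqrt{1232442911783646966}}{1475916}$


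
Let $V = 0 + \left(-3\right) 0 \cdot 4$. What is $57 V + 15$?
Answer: $15$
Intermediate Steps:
$V = 0$ ($V = 0 + 0 \cdot 4 = 0 + 0 = 0$)
$57 V + 15 = 57 \cdot 0 + 15 = 0 + 15 = 15$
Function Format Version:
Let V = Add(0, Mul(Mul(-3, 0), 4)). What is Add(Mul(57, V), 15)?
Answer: 15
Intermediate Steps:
V = 0 (V = Add(0, Mul(0, 4)) = Add(0, 0) = 0)
Add(Mul(57, V), 15) = Add(Mul(57, 0), 15) = Add(0, 15) = 15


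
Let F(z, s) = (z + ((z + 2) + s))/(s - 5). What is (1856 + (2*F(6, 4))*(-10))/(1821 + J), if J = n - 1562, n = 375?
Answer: 1108/317 ≈ 3.4953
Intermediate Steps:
F(z, s) = (2 + s + 2*z)/(-5 + s) (F(z, s) = (z + ((2 + z) + s))/(-5 + s) = (z + (2 + s + z))/(-5 + s) = (2 + s + 2*z)/(-5 + s))
J = -1187 (J = 375 - 1562 = -1187)
(1856 + (2*F(6, 4))*(-10))/(1821 + J) = (1856 + (2*((2 + 4 + 2*6)/(-5 + 4)))*(-10))/(1821 - 1187) = (1856 + (2*((2 + 4 + 12)/(-1)))*(-10))/634 = (1856 + (2*(-1*18))*(-10))*(1/634) = (1856 + (2*(-18))*(-10))*(1/634) = (1856 - 36*(-10))*(1/634) = (1856 + 360)*(1/634) = 2216*(1/634) = 1108/317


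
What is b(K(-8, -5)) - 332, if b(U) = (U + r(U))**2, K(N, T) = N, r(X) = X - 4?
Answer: 68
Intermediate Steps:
r(X) = -4 + X
b(U) = (-4 + 2*U)**2 (b(U) = (U + (-4 + U))**2 = (-4 + 2*U)**2)
b(K(-8, -5)) - 332 = 4*(-2 - 8)**2 - 332 = 4*(-10)**2 - 332 = 4*100 - 332 = 400 - 332 = 68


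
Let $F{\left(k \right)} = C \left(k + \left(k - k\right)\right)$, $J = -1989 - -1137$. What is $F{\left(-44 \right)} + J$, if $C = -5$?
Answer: $-632$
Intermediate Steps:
$J = -852$ ($J = -1989 + 1137 = -852$)
$F{\left(k \right)} = - 5 k$ ($F{\left(k \right)} = - 5 \left(k + \left(k - k\right)\right) = - 5 \left(k + 0\right) = - 5 k$)
$F{\left(-44 \right)} + J = \left(-5\right) \left(-44\right) - 852 = 220 - 852 = -632$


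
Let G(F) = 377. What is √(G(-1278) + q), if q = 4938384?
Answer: √4938761 ≈ 2222.3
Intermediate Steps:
√(G(-1278) + q) = √(377 + 4938384) = √4938761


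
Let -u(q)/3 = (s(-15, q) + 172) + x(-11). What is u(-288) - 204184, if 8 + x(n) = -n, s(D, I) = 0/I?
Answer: -204709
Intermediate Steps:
s(D, I) = 0
x(n) = -8 - n
u(q) = -525 (u(q) = -3*((0 + 172) + (-8 - 1*(-11))) = -3*(172 + (-8 + 11)) = -3*(172 + 3) = -3*175 = -525)
u(-288) - 204184 = -525 - 204184 = -204709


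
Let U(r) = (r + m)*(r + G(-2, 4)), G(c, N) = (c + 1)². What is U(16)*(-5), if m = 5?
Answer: -1785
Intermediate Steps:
G(c, N) = (1 + c)²
U(r) = (1 + r)*(5 + r) (U(r) = (r + 5)*(r + (1 - 2)²) = (5 + r)*(r + (-1)²) = (5 + r)*(r + 1) = (5 + r)*(1 + r) = (1 + r)*(5 + r))
U(16)*(-5) = (5 + 16² + 6*16)*(-5) = (5 + 256 + 96)*(-5) = 357*(-5) = -1785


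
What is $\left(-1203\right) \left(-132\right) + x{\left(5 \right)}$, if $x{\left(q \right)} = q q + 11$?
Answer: $158832$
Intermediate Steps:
$x{\left(q \right)} = 11 + q^{2}$ ($x{\left(q \right)} = q^{2} + 11 = 11 + q^{2}$)
$\left(-1203\right) \left(-132\right) + x{\left(5 \right)} = \left(-1203\right) \left(-132\right) + \left(11 + 5^{2}\right) = 158796 + \left(11 + 25\right) = 158796 + 36 = 158832$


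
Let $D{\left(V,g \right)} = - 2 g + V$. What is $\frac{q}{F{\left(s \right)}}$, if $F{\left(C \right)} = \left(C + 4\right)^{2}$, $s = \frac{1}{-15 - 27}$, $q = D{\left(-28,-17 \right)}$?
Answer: $\frac{10584}{27889} \approx 0.3795$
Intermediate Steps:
$D{\left(V,g \right)} = V - 2 g$
$q = 6$ ($q = -28 - -34 = -28 + 34 = 6$)
$s = - \frac{1}{42}$ ($s = \frac{1}{-42} = - \frac{1}{42} \approx -0.02381$)
$F{\left(C \right)} = \left(4 + C\right)^{2}$
$\frac{q}{F{\left(s \right)}} = \frac{6}{\left(4 - \frac{1}{42}\right)^{2}} = \frac{6}{\left(\frac{167}{42}\right)^{2}} = \frac{6}{\frac{27889}{1764}} = 6 \cdot \frac{1764}{27889} = \frac{10584}{27889}$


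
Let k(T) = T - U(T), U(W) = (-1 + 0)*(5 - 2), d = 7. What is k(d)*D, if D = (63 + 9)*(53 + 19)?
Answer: 51840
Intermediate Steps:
U(W) = -3 (U(W) = -1*3 = -3)
k(T) = 3 + T (k(T) = T - 1*(-3) = T + 3 = 3 + T)
D = 5184 (D = 72*72 = 5184)
k(d)*D = (3 + 7)*5184 = 10*5184 = 51840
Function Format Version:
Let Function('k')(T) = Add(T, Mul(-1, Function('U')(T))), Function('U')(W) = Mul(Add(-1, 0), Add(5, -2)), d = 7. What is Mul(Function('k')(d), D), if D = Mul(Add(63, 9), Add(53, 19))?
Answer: 51840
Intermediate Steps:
Function('U')(W) = -3 (Function('U')(W) = Mul(-1, 3) = -3)
Function('k')(T) = Add(3, T) (Function('k')(T) = Add(T, Mul(-1, -3)) = Add(T, 3) = Add(3, T))
D = 5184 (D = Mul(72, 72) = 5184)
Mul(Function('k')(d), D) = Mul(Add(3, 7), 5184) = Mul(10, 5184) = 51840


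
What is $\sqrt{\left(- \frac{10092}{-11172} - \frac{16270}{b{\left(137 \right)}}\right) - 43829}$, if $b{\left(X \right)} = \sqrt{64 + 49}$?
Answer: $\frac{\sqrt{-9899489054338 - 32521403390 \sqrt{113}}}{15029} \approx 212.98 i$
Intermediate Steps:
$b{\left(X \right)} = \sqrt{113}$
$\sqrt{\left(- \frac{10092}{-11172} - \frac{16270}{b{\left(137 \right)}}\right) - 43829} = \sqrt{\left(- \frac{10092}{-11172} - \frac{16270}{\sqrt{113}}\right) - 43829} = \sqrt{\left(\left(-10092\right) \left(- \frac{1}{11172}\right) - 16270 \frac{\sqrt{113}}{113}\right) - 43829} = \sqrt{\left(\frac{841}{931} - \frac{16270 \sqrt{113}}{113}\right) - 43829} = \sqrt{- \frac{40803958}{931} - \frac{16270 \sqrt{113}}{113}}$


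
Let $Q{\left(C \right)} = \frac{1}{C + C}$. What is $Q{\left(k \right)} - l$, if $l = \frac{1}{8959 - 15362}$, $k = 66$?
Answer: $\frac{6535}{845196} \approx 0.0077319$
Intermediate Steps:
$Q{\left(C \right)} = \frac{1}{2 C}$
$l = - \frac{1}{6403}$ ($l = \frac{1}{-6403} = - \frac{1}{6403} \approx -0.00015618$)
$Q{\left(k \right)} - l = \frac{1}{2 \cdot 66} - - \frac{1}{6403} = \frac{1}{2} \cdot \frac{1}{66} + \frac{1}{6403} = \frac{1}{132} + \frac{1}{6403} = \frac{6535}{845196}$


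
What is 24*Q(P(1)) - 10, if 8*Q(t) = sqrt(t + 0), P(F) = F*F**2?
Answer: -7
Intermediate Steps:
P(F) = F**3
Q(t) = sqrt(t)/8 (Q(t) = sqrt(t + 0)/8 = sqrt(t)/8)
24*Q(P(1)) - 10 = 24*(sqrt(1**3)/8) - 10 = 24*(sqrt(1)/8) - 10 = 24*((1/8)*1) - 10 = 24*(1/8) - 10 = 3 - 10 = -7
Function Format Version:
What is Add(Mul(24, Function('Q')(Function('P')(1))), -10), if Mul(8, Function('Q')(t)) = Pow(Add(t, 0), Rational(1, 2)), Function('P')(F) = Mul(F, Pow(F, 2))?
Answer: -7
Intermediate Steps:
Function('P')(F) = Pow(F, 3)
Function('Q')(t) = Mul(Rational(1, 8), Pow(t, Rational(1, 2))) (Function('Q')(t) = Mul(Rational(1, 8), Pow(Add(t, 0), Rational(1, 2))) = Mul(Rational(1, 8), Pow(t, Rational(1, 2))))
Add(Mul(24, Function('Q')(Function('P')(1))), -10) = Add(Mul(24, Mul(Rational(1, 8), Pow(Pow(1, 3), Rational(1, 2)))), -10) = Add(Mul(24, Mul(Rational(1, 8), Pow(1, Rational(1, 2)))), -10) = Add(Mul(24, Mul(Rational(1, 8), 1)), -10) = Add(Mul(24, Rational(1, 8)), -10) = Add(3, -10) = -7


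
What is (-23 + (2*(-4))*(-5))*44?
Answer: 748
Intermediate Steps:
(-23 + (2*(-4))*(-5))*44 = (-23 - 8*(-5))*44 = (-23 + 40)*44 = 17*44 = 748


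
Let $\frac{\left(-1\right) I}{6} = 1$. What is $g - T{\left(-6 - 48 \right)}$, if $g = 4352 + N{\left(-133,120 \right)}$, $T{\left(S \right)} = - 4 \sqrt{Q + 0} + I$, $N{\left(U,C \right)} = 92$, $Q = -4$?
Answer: $4450 + 8 i \approx 4450.0 + 8.0 i$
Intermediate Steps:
$I = -6$ ($I = \left(-6\right) 1 = -6$)
$T{\left(S \right)} = -6 - 8 i$ ($T{\left(S \right)} = - 4 \sqrt{-4 + 0} - 6 = - 4 \sqrt{-4} - 6 = - 4 \cdot 2 i - 6 = - 8 i - 6 = -6 - 8 i$)
$g = 4444$ ($g = 4352 + 92 = 4444$)
$g - T{\left(-6 - 48 \right)} = 4444 - \left(-6 - 8 i\right) = 4444 + \left(6 + 8 i\right) = 4450 + 8 i$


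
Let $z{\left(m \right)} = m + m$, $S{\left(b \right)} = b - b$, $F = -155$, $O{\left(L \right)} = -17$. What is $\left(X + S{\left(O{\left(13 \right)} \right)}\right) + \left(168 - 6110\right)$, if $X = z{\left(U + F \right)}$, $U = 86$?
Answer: $-6080$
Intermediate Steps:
$S{\left(b \right)} = 0$
$z{\left(m \right)} = 2 m$
$X = -138$ ($X = 2 \left(86 - 155\right) = 2 \left(-69\right) = -138$)
$\left(X + S{\left(O{\left(13 \right)} \right)}\right) + \left(168 - 6110\right) = \left(-138 + 0\right) + \left(168 - 6110\right) = -138 + \left(168 - 6110\right) = -138 - 5942 = -6080$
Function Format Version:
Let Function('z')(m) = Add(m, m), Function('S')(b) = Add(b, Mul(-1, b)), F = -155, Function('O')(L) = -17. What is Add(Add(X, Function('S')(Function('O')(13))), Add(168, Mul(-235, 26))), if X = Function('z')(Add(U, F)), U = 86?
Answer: -6080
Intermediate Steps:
Function('S')(b) = 0
Function('z')(m) = Mul(2, m)
X = -138 (X = Mul(2, Add(86, -155)) = Mul(2, -69) = -138)
Add(Add(X, Function('S')(Function('O')(13))), Add(168, Mul(-235, 26))) = Add(Add(-138, 0), Add(168, Mul(-235, 26))) = Add(-138, Add(168, -6110)) = Add(-138, -5942) = -6080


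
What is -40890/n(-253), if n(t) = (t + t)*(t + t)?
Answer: -20445/128018 ≈ -0.15970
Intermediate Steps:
n(t) = 4*t² (n(t) = (2*t)*(2*t) = 4*t²)
-40890/n(-253) = -40890/(4*(-253)²) = -40890/(4*64009) = -40890/256036 = -40890*1/256036 = -20445/128018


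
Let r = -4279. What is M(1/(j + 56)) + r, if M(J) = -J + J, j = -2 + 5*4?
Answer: -4279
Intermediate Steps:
j = 18 (j = -2 + 20 = 18)
M(J) = 0
M(1/(j + 56)) + r = 0 - 4279 = -4279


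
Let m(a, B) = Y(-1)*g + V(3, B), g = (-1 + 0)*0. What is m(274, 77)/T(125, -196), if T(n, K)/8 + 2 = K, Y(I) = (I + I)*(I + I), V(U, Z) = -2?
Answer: 1/792 ≈ 0.0012626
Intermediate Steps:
g = 0 (g = -1*0 = 0)
Y(I) = 4*I**2 (Y(I) = (2*I)*(2*I) = 4*I**2)
m(a, B) = -2 (m(a, B) = (4*(-1)**2)*0 - 2 = (4*1)*0 - 2 = 4*0 - 2 = 0 - 2 = -2)
T(n, K) = -16 + 8*K
m(274, 77)/T(125, -196) = -2/(-16 + 8*(-196)) = -2/(-16 - 1568) = -2/(-1584) = -2*(-1/1584) = 1/792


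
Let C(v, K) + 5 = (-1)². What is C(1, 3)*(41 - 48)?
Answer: 28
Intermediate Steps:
C(v, K) = -4 (C(v, K) = -5 + (-1)² = -5 + 1 = -4)
C(1, 3)*(41 - 48) = -4*(41 - 48) = -4*(-7) = 28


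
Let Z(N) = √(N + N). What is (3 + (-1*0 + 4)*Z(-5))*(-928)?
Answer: -2784 - 3712*I*√10 ≈ -2784.0 - 11738.0*I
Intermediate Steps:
Z(N) = √2*√N (Z(N) = √(2*N) = √2*√N)
(3 + (-1*0 + 4)*Z(-5))*(-928) = (3 + (-1*0 + 4)*(√2*√(-5)))*(-928) = (3 + (0 + 4)*(√2*(I*√5)))*(-928) = (3 + 4*(I*√10))*(-928) = (3 + 4*I*√10)*(-928) = -2784 - 3712*I*√10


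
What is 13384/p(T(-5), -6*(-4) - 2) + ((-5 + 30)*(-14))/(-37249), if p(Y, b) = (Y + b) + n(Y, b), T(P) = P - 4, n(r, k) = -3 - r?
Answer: 498547266/707731 ≈ 704.43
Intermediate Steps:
T(P) = -4 + P
p(Y, b) = -3 + b (p(Y, b) = (Y + b) + (-3 - Y) = -3 + b)
13384/p(T(-5), -6*(-4) - 2) + ((-5 + 30)*(-14))/(-37249) = 13384/(-3 + (-6*(-4) - 2)) + ((-5 + 30)*(-14))/(-37249) = 13384/(-3 + (24 - 2)) + (25*(-14))*(-1/37249) = 13384/(-3 + 22) - 350*(-1/37249) = 13384/19 + 350/37249 = 498547266/707731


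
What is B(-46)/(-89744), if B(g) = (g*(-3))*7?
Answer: -483/44872 ≈ -0.010764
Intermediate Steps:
B(g) = -21*g (B(g) = -3*g*7 = -21*g)
B(-46)/(-89744) = -21*(-46)/(-89744) = 966*(-1/89744) = -483/44872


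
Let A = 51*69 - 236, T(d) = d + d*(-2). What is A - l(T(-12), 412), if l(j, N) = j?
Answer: 3271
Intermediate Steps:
T(d) = -d (T(d) = d - 2*d = -d)
A = 3283 (A = 3519 - 236 = 3283)
A - l(T(-12), 412) = 3283 - (-1)*(-12) = 3283 - 1*12 = 3283 - 12 = 3271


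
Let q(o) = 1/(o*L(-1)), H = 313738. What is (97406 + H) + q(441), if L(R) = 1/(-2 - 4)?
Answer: 60438166/147 ≈ 4.1114e+5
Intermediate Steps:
L(R) = -1/6 (L(R) = 1/(-6) = -1/6)
q(o) = -6/o (q(o) = 1/(o*(-1/6)) = 1/(-o/6) = -6/o)
(97406 + H) + q(441) = (97406 + 313738) - 6/441 = 411144 - 6*1/441 = 411144 - 2/147 = 60438166/147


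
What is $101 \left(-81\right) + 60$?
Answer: $-8121$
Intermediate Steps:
$101 \left(-81\right) + 60 = -8181 + 60 = -8121$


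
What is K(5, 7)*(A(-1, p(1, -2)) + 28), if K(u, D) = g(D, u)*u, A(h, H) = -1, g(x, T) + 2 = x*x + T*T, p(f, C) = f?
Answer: 9720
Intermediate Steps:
g(x, T) = -2 + T² + x² (g(x, T) = -2 + (x*x + T*T) = -2 + (x² + T²) = -2 + (T² + x²) = -2 + T² + x²)
K(u, D) = u*(-2 + D² + u²) (K(u, D) = (-2 + u² + D²)*u = (-2 + D² + u²)*u = u*(-2 + D² + u²))
K(5, 7)*(A(-1, p(1, -2)) + 28) = (5*(-2 + 7² + 5²))*(-1 + 28) = (5*(-2 + 49 + 25))*27 = (5*72)*27 = 360*27 = 9720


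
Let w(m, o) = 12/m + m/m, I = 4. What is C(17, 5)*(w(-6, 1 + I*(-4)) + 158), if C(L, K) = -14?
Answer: -2198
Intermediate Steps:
w(m, o) = 1 + 12/m (w(m, o) = 12/m + 1 = 1 + 12/m)
C(17, 5)*(w(-6, 1 + I*(-4)) + 158) = -14*((12 - 6)/(-6) + 158) = -14*(-⅙*6 + 158) = -14*(-1 + 158) = -14*157 = -2198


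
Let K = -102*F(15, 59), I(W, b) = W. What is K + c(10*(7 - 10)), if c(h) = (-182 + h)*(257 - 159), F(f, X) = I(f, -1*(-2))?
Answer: -22306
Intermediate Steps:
F(f, X) = f
c(h) = -17836 + 98*h (c(h) = (-182 + h)*98 = -17836 + 98*h)
K = -1530 (K = -102*15 = -1530)
K + c(10*(7 - 10)) = -1530 + (-17836 + 98*(10*(7 - 10))) = -1530 + (-17836 + 98*(10*(-3))) = -1530 + (-17836 + 98*(-30)) = -1530 + (-17836 - 2940) = -1530 - 20776 = -22306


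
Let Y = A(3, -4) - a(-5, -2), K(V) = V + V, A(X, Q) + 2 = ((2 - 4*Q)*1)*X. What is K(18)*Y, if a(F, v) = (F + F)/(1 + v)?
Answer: 1512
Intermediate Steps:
a(F, v) = 2*F/(1 + v) (a(F, v) = (2*F)/(1 + v) = 2*F/(1 + v))
A(X, Q) = -2 + X*(2 - 4*Q) (A(X, Q) = -2 + ((2 - 4*Q)*1)*X = -2 + (2 - 4*Q)*X = -2 + X*(2 - 4*Q))
K(V) = 2*V
Y = 42 (Y = (-2 + 2*3 - 4*(-4)*3) - 2*(-5)/(1 - 2) = (-2 + 6 + 48) - 2*(-5)/(-1) = 52 - 2*(-5)*(-1) = 52 - 1*10 = 52 - 10 = 42)
K(18)*Y = (2*18)*42 = 36*42 = 1512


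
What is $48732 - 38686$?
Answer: $10046$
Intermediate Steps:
$48732 - 38686 = 10046$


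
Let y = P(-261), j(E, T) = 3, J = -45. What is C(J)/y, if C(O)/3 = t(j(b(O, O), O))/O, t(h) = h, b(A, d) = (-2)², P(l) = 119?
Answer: -1/595 ≈ -0.0016807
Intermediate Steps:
b(A, d) = 4
y = 119
C(O) = 9/O (C(O) = 3*(3/O) = 9/O)
C(J)/y = (9/(-45))/119 = (9*(-1/45))*(1/119) = -⅕*1/119 = -1/595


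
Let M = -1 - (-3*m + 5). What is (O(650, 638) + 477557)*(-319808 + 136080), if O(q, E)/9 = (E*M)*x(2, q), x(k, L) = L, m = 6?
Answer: -8316476765296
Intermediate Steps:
M = 12 (M = -1 - (-3*6 + 5) = -1 - (-18 + 5) = -1 - 1*(-13) = -1 + 13 = 12)
O(q, E) = 108*E*q (O(q, E) = 9*((E*12)*q) = 9*((12*E)*q) = 9*(12*E*q) = 108*E*q)
(O(650, 638) + 477557)*(-319808 + 136080) = (108*638*650 + 477557)*(-319808 + 136080) = (44787600 + 477557)*(-183728) = 45265157*(-183728) = -8316476765296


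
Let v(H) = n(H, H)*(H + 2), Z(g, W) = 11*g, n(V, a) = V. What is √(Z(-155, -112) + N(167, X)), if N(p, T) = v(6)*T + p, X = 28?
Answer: I*√194 ≈ 13.928*I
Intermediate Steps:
v(H) = H*(2 + H) (v(H) = H*(H + 2) = H*(2 + H))
N(p, T) = p + 48*T (N(p, T) = (6*(2 + 6))*T + p = (6*8)*T + p = 48*T + p = p + 48*T)
√(Z(-155, -112) + N(167, X)) = √(11*(-155) + (167 + 48*28)) = √(-1705 + (167 + 1344)) = √(-1705 + 1511) = √(-194) = I*√194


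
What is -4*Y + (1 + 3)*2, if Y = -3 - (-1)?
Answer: 16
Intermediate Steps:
Y = -2 (Y = -3 - 1*(-1) = -3 + 1 = -2)
-4*Y + (1 + 3)*2 = -4*(-2) + (1 + 3)*2 = 8 + 4*2 = 8 + 8 = 16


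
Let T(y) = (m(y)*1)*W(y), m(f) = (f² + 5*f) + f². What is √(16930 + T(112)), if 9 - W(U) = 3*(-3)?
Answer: √478594 ≈ 691.80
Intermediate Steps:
m(f) = 2*f² + 5*f
W(U) = 18 (W(U) = 9 - 3*(-3) = 9 - 1*(-9) = 9 + 9 = 18)
T(y) = 18*y*(5 + 2*y) (T(y) = ((y*(5 + 2*y))*1)*18 = (y*(5 + 2*y))*18 = 18*y*(5 + 2*y))
√(16930 + T(112)) = √(16930 + 18*112*(5 + 2*112)) = √(16930 + 18*112*(5 + 224)) = √(16930 + 18*112*229) = √(16930 + 461664) = √478594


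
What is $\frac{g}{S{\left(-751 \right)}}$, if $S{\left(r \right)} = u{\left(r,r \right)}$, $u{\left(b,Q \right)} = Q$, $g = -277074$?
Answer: $\frac{277074}{751} \approx 368.94$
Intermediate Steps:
$S{\left(r \right)} = r$
$\frac{g}{S{\left(-751 \right)}} = - \frac{277074}{-751} = \left(-277074\right) \left(- \frac{1}{751}\right) = \frac{277074}{751}$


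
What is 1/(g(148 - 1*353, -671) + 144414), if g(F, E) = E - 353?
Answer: 1/143390 ≈ 6.9740e-6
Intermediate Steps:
g(F, E) = -353 + E
1/(g(148 - 1*353, -671) + 144414) = 1/((-353 - 671) + 144414) = 1/(-1024 + 144414) = 1/143390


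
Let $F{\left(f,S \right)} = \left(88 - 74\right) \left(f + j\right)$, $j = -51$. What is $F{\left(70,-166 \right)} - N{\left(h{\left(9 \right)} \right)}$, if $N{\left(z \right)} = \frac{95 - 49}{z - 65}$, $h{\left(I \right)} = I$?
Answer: $\frac{7471}{28} \approx 266.82$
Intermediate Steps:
$N{\left(z \right)} = \frac{46}{-65 + z}$
$F{\left(f,S \right)} = -714 + 14 f$ ($F{\left(f,S \right)} = \left(88 - 74\right) \left(f - 51\right) = 14 \left(-51 + f\right) = -714 + 14 f$)
$F{\left(70,-166 \right)} - N{\left(h{\left(9 \right)} \right)} = \left(-714 + 14 \cdot 70\right) - \frac{46}{-65 + 9} = \left(-714 + 980\right) - \frac{46}{-56} = 266 - 46 \left(- \frac{1}{56}\right) = 266 - - \frac{23}{28} = 266 + \frac{23}{28} = \frac{7471}{28}$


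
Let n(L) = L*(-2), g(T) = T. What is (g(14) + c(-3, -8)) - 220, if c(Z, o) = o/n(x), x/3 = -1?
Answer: -622/3 ≈ -207.33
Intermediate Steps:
x = -3 (x = 3*(-1) = -3)
n(L) = -2*L
c(Z, o) = o/6 (c(Z, o) = o/((-2*(-3))) = o/6)
(g(14) + c(-3, -8)) - 220 = (14 + (⅙)*(-8)) - 220 = (14 - 4/3) - 220 = 38/3 - 220 = -622/3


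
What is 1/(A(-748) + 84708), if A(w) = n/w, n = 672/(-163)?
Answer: 30481/2581984716 ≈ 1.1805e-5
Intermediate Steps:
n = -672/163 (n = 672*(-1/163) = -672/163 ≈ -4.1227)
A(w) = -672/(163*w)
1/(A(-748) + 84708) = 1/(-672/163/(-748) + 84708) = 1/(-672/163*(-1/748) + 84708) = 1/(168/30481 + 84708) = 1/(2581984716/30481) = 30481/2581984716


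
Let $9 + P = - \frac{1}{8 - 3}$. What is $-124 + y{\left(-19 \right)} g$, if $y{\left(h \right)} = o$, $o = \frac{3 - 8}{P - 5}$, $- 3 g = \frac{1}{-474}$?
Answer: $- \frac{12519263}{100962} \approx -124.0$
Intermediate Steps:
$g = \frac{1}{1422}$ ($g = - \frac{1}{3 \left(-474\right)} = \left(- \frac{1}{3}\right) \left(- \frac{1}{474}\right) = \frac{1}{1422} \approx 0.00070324$)
$P = - \frac{46}{5}$ ($P = -9 - \frac{1}{8 - 3} = -9 - \frac{1}{5} = - \frac{46}{5} \approx -9.2$)
$o = \frac{25}{71}$ ($o = \frac{3 - 8}{- \frac{46}{5} - 5} = \frac{3 - 8}{- \frac{71}{5}} = \left(-5\right) \left(- \frac{5}{71}\right) = \frac{25}{71} \approx 0.35211$)
$y{\left(h \right)} = \frac{25}{71}$
$-124 + y{\left(-19 \right)} g = -124 + \frac{25}{71} \cdot \frac{1}{1422} = -124 + \frac{25}{100962} = - \frac{12519263}{100962}$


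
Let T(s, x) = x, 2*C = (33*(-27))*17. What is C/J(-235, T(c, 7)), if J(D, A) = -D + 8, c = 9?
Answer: -187/6 ≈ -31.167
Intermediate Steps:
C = -15147/2 (C = ((33*(-27))*17)/2 = (-891*17)/2 = (½)*(-15147) = -15147/2 ≈ -7573.5)
J(D, A) = 8 - D
C/J(-235, T(c, 7)) = -15147/(2*(8 - 1*(-235))) = -15147/(2*(8 + 235)) = -15147/2/243 = -15147/2*1/243 = -187/6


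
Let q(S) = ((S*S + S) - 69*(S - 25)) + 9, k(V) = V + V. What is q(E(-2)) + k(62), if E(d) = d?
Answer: 1998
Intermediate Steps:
k(V) = 2*V
q(S) = 1734 + S² - 68*S (q(S) = ((S² + S) - 69*(-25 + S)) + 9 = ((S + S²) + (1725 - 69*S)) + 9 = (1725 + S² - 68*S) + 9 = 1734 + S² - 68*S)
q(E(-2)) + k(62) = (1734 + (-2)² - 68*(-2)) + 2*62 = (1734 + 4 + 136) + 124 = 1874 + 124 = 1998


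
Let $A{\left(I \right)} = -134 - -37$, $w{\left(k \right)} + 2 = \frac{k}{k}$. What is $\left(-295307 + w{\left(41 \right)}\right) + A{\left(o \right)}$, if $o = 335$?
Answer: $-295405$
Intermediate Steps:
$w{\left(k \right)} = -1$ ($w{\left(k \right)} = -2 + \frac{k}{k} = -2 + 1 = -1$)
$A{\left(I \right)} = -97$ ($A{\left(I \right)} = -134 + 37 = -97$)
$\left(-295307 + w{\left(41 \right)}\right) + A{\left(o \right)} = \left(-295307 - 1\right) - 97 = -295308 - 97 = -295405$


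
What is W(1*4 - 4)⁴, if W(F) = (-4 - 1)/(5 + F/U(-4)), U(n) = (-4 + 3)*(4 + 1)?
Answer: 1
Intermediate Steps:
U(n) = -5 (U(n) = -1*5 = -5)
W(F) = -5/(5 - F/5) (W(F) = (-4 - 1)/(5 + F/(-5)) = -5/(5 + F*(-⅕)) = -5/(5 - F/5))
W(1*4 - 4)⁴ = (25/(-25 + (1*4 - 4)))⁴ = (25/(-25 + (4 - 4)))⁴ = (25/(-25 + 0))⁴ = (25/(-25))⁴ = (25*(-1/25))⁴ = (-1)⁴ = 1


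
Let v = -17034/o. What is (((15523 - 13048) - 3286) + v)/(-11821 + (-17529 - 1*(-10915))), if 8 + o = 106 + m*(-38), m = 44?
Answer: 125948/2901669 ≈ 0.043405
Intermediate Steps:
o = -1574 (o = -8 + (106 + 44*(-38)) = -8 + (106 - 1672) = -8 - 1566 = -1574)
v = 8517/787 (v = -17034/(-1574) = -17034*(-1/1574) = 8517/787 ≈ 10.822)
(((15523 - 13048) - 3286) + v)/(-11821 + (-17529 - 1*(-10915))) = (((15523 - 13048) - 3286) + 8517/787)/(-11821 + (-17529 - 1*(-10915))) = ((2475 - 3286) + 8517/787)/(-11821 + (-17529 + 10915)) = (-811 + 8517/787)/(-11821 - 6614) = -629740/787/(-18435) = -629740/787*(-1/18435) = 125948/2901669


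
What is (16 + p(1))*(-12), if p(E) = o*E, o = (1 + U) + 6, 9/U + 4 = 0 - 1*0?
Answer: -249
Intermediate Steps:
U = -9/4 (U = 9/(-4 + (0 - 1*0)) = 9/(-4 + (0 + 0)) = 9/(-4 + 0) = 9/(-4) = 9*(-¼) = -9/4 ≈ -2.2500)
o = 19/4 (o = (1 - 9/4) + 6 = -5/4 + 6 = 19/4 ≈ 4.7500)
p(E) = 19*E/4
(16 + p(1))*(-12) = (16 + (19/4)*1)*(-12) = (16 + 19/4)*(-12) = (83/4)*(-12) = -249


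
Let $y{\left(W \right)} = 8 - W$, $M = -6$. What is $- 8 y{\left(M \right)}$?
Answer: $-112$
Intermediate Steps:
$- 8 y{\left(M \right)} = - 8 \left(8 - -6\right) = - 8 \left(8 + 6\right) = \left(-8\right) 14 = -112$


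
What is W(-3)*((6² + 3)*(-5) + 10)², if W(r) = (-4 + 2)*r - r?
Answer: 308025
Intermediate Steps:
W(r) = -3*r (W(r) = -2*r - r = -3*r)
W(-3)*((6² + 3)*(-5) + 10)² = (-3*(-3))*((6² + 3)*(-5) + 10)² = 9*((36 + 3)*(-5) + 10)² = 9*(39*(-5) + 10)² = 9*(-195 + 10)² = 9*(-185)² = 9*34225 = 308025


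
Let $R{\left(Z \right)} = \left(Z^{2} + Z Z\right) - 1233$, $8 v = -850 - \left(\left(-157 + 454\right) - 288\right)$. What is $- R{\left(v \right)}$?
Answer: $- \frac{698425}{32} \approx -21826.0$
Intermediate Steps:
$v = - \frac{859}{8}$ ($v = \frac{-850 - \left(\left(-157 + 454\right) - 288\right)}{8} = \frac{-850 - \left(297 - 288\right)}{8} = \frac{-850 - 9}{8} = \frac{1}{8} \left(-859\right) = - \frac{859}{8} \approx -107.38$)
$R{\left(Z \right)} = -1233 + 2 Z^{2}$ ($R{\left(Z \right)} = \left(Z^{2} + Z^{2}\right) - 1233 = 2 Z^{2} - 1233 = -1233 + 2 Z^{2}$)
$- R{\left(v \right)} = - (-1233 + 2 \left(- \frac{859}{8}\right)^{2}) = - (-1233 + 2 \cdot \frac{737881}{64}) = - (-1233 + \frac{737881}{32}) = \left(-1\right) \frac{698425}{32} = - \frac{698425}{32}$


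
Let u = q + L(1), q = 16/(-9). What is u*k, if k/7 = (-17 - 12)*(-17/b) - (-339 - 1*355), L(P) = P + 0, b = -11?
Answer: -349909/99 ≈ -3534.4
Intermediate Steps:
q = -16/9 (q = 16*(-⅑) = -16/9 ≈ -1.7778)
L(P) = P
u = -7/9 (u = -16/9 + 1 = -7/9 ≈ -0.77778)
k = 49987/11 (k = 7*((-17 - 12)*(-17/(-11)) - (-339 - 1*355)) = 7*(-(-493)*(-1)/11 - (-339 - 355)) = 7*(-29*17/11 - 1*(-694)) = 7*(-493/11 + 694) = 7*(7141/11) = 49987/11 ≈ 4544.3)
u*k = -7/9*49987/11 = -349909/99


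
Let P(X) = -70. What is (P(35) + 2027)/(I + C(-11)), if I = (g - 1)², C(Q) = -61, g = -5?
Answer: -1957/25 ≈ -78.280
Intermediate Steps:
I = 36 (I = (-5 - 1)² = (-6)² = 36)
(P(35) + 2027)/(I + C(-11)) = (-70 + 2027)/(36 - 61) = 1957/(-25) = 1957*(-1/25) = -1957/25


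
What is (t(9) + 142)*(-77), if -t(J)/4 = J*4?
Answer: 154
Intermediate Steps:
t(J) = -16*J (t(J) = -4*J*4 = -16*J)
(t(9) + 142)*(-77) = (-16*9 + 142)*(-77) = (-144 + 142)*(-77) = -2*(-77) = 154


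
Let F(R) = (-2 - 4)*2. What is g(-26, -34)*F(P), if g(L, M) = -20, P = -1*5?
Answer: 240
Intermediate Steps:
P = -5
F(R) = -12 (F(R) = -6*2 = -12)
g(-26, -34)*F(P) = -20*(-12) = 240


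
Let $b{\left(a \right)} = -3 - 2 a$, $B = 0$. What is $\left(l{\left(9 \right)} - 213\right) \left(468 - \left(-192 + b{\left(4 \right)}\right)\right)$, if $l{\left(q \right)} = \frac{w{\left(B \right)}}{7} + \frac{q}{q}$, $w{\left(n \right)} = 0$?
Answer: $-142252$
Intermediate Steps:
$l{\left(q \right)} = 1$ ($l{\left(q \right)} = \frac{0}{7} + \frac{q}{q} = 0 \cdot \frac{1}{7} + 1 = 0 + 1 = 1$)
$\left(l{\left(9 \right)} - 213\right) \left(468 - \left(-192 + b{\left(4 \right)}\right)\right) = \left(1 - 213\right) \left(468 + \left(192 - \left(-3 - 8\right)\right)\right) = - 212 \left(468 + \left(192 - \left(-3 - 8\right)\right)\right) = - 212 \left(468 + \left(192 - -11\right)\right) = - 212 \left(468 + \left(192 + 11\right)\right) = - 212 \left(468 + 203\right) = \left(-212\right) 671 = -142252$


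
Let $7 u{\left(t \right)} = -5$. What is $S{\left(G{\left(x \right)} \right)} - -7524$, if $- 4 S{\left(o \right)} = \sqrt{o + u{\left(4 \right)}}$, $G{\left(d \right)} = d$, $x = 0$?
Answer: $7524 - \frac{i \sqrt{35}}{28} \approx 7524.0 - 0.21129 i$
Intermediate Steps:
$u{\left(t \right)} = - \frac{5}{7}$ ($u{\left(t \right)} = \frac{1}{7} \left(-5\right) = - \frac{5}{7}$)
$S{\left(o \right)} = - \frac{\sqrt{- \frac{5}{7} + o}}{4}$ ($S{\left(o \right)} = - \frac{\sqrt{o - \frac{5}{7}}}{4} = - \frac{\sqrt{- \frac{5}{7} + o}}{4}$)
$S{\left(G{\left(x \right)} \right)} - -7524 = - \frac{\sqrt{-35 + 49 \cdot 0}}{28} - -7524 = - \frac{\sqrt{-35 + 0}}{28} + 7524 = - \frac{\sqrt{-35}}{28} + 7524 = - \frac{i \sqrt{35}}{28} + 7524 = 7524 - \frac{i \sqrt{35}}{28}$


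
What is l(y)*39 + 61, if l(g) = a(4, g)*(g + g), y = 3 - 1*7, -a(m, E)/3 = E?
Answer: -3683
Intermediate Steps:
a(m, E) = -3*E
y = -4 (y = 3 - 7 = -4)
l(g) = -6*g² (l(g) = (-3*g)*(g + g) = (-3*g)*(2*g) = -6*g²)
l(y)*39 + 61 = -6*(-4)²*39 + 61 = -6*16*39 + 61 = -96*39 + 61 = -3744 + 61 = -3683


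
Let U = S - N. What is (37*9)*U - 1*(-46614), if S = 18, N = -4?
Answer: 53940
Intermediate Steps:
U = 22 (U = 18 - 1*(-4) = 18 + 4 = 22)
(37*9)*U - 1*(-46614) = (37*9)*22 - 1*(-46614) = 333*22 + 46614 = 7326 + 46614 = 53940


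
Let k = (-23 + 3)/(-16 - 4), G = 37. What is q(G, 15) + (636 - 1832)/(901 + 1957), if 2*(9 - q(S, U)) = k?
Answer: 23097/2858 ≈ 8.0815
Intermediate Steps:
k = 1 (k = -20/(-20) = -20*(-1/20) = 1)
q(S, U) = 17/2 (q(S, U) = 9 - ½*1 = 9 - ½ = 17/2)
q(G, 15) + (636 - 1832)/(901 + 1957) = 17/2 + (636 - 1832)/(901 + 1957) = 17/2 - 1196/2858 = 17/2 - 1196*1/2858 = 17/2 - 598/1429 = 23097/2858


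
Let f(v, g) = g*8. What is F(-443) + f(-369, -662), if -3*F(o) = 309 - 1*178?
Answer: -16019/3 ≈ -5339.7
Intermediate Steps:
F(o) = -131/3 (F(o) = -(309 - 1*178)/3 = -(309 - 178)/3 = -⅓*131 = -131/3)
f(v, g) = 8*g
F(-443) + f(-369, -662) = -131/3 + 8*(-662) = -131/3 - 5296 = -16019/3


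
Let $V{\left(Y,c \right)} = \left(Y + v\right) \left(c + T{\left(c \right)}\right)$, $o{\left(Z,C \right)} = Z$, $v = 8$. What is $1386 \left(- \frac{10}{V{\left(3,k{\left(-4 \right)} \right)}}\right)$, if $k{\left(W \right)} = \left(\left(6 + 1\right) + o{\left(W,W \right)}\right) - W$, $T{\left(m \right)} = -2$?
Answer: $-252$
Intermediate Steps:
$k{\left(W \right)} = 7$ ($k{\left(W \right)} = \left(\left(6 + 1\right) + W\right) - W = \left(7 + W\right) - W = 7$)
$V{\left(Y,c \right)} = \left(-2 + c\right) \left(8 + Y\right)$ ($V{\left(Y,c \right)} = \left(Y + 8\right) \left(c - 2\right) = \left(8 + Y\right) \left(-2 + c\right) = \left(-2 + c\right) \left(8 + Y\right)$)
$1386 \left(- \frac{10}{V{\left(3,k{\left(-4 \right)} \right)}}\right) = 1386 \left(- \frac{10}{-16 - 6 + 8 \cdot 7 + 3 \cdot 7}\right) = 1386 \left(- \frac{10}{-16 - 6 + 56 + 21}\right) = 1386 \left(- \frac{10}{55}\right) = 1386 \left(\left(-10\right) \frac{1}{55}\right) = 1386 \left(- \frac{2}{11}\right) = -252$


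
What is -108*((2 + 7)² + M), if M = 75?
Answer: -16848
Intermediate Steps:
-108*((2 + 7)² + M) = -108*((2 + 7)² + 75) = -108*(9² + 75) = -108*(81 + 75) = -108*156 = -16848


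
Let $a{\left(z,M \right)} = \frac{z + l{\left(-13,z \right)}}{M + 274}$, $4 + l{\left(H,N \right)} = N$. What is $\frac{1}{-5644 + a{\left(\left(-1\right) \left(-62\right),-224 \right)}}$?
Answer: $- \frac{5}{28208} \approx -0.00017725$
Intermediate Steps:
$l{\left(H,N \right)} = -4 + N$
$a{\left(z,M \right)} = \frac{-4 + 2 z}{274 + M}$ ($a{\left(z,M \right)} = \frac{z + \left(-4 + z\right)}{M + 274} = \frac{-4 + 2 z}{274 + M}$)
$\frac{1}{-5644 + a{\left(\left(-1\right) \left(-62\right),-224 \right)}} = \frac{1}{-5644 + \frac{2 \left(-2 - -62\right)}{274 - 224}} = \frac{1}{-5644 + \frac{2 \left(-2 + 62\right)}{50}} = \frac{1}{-5644 + 2 \cdot \frac{1}{50} \cdot 60} = \frac{1}{-5644 + \frac{12}{5}} = \frac{1}{- \frac{28208}{5}} = - \frac{5}{28208}$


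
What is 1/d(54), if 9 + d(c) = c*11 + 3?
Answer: 1/588 ≈ 0.0017007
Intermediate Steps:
d(c) = -6 + 11*c (d(c) = -9 + (c*11 + 3) = -9 + (11*c + 3) = -9 + (3 + 11*c) = -6 + 11*c)
1/d(54) = 1/(-6 + 11*54) = 1/(-6 + 594) = 1/588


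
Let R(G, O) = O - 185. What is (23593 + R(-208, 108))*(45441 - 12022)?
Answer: 785881204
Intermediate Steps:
R(G, O) = -185 + O
(23593 + R(-208, 108))*(45441 - 12022) = (23593 + (-185 + 108))*(45441 - 12022) = (23593 - 77)*33419 = 23516*33419 = 785881204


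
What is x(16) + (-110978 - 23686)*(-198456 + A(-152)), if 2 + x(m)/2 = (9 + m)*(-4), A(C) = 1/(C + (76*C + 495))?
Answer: 299559164137884/11209 ≈ 2.6725e+10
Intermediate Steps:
A(C) = 1/(495 + 77*C) (A(C) = 1/(C + (495 + 76*C)) = 1/(495 + 77*C))
x(m) = -76 - 8*m (x(m) = -4 + 2*((9 + m)*(-4)) = -4 + 2*(-36 - 4*m) = -4 + (-72 - 8*m) = -76 - 8*m)
x(16) + (-110978 - 23686)*(-198456 + A(-152)) = (-76 - 8*16) + (-110978 - 23686)*(-198456 + 1/(11*(45 + 7*(-152)))) = (-76 - 128) - 134664*(-198456 + 1/(11*(45 - 1064))) = -204 - 134664*(-198456 + (1/11)/(-1019)) = -204 - 134664*(-198456 + (1/11)*(-1/1019)) = -204 - 134664*(-198456 - 1/11209) = -204 - 134664*(-2224493305/11209) = -204 + 299559166424520/11209 = 299559164137884/11209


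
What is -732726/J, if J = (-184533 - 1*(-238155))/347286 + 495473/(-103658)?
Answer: 4396230482570748/27752081167 ≈ 1.5841e+5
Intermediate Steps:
J = -27752081167/5999828698 (J = (-184533 + 238155)*(1/347286) + 495473*(-1/103658) = 53622*(1/347286) - 495473/103658 = 8937/57881 - 495473/103658 = -27752081167/5999828698 ≈ -4.6255)
-732726/J = -732726/(-27752081167/5999828698) = -732726*(-5999828698/27752081167) = 4396230482570748/27752081167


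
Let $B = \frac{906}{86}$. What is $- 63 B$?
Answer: $- \frac{28539}{43} \approx -663.7$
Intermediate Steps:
$B = \frac{453}{43}$ ($B = 906 \cdot \frac{1}{86} = \frac{453}{43} \approx 10.535$)
$- 63 B = \left(-63\right) \frac{453}{43} = - \frac{28539}{43}$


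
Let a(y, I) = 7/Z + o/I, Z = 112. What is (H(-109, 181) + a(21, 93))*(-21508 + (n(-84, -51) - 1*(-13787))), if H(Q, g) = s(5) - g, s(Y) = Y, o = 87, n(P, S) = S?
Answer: 168654343/124 ≈ 1.3601e+6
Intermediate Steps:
a(y, I) = 1/16 + 87/I (a(y, I) = 7/112 + 87/I = 7*(1/112) + 87/I = 1/16 + 87/I)
H(Q, g) = 5 - g
(H(-109, 181) + a(21, 93))*(-21508 + (n(-84, -51) - 1*(-13787))) = ((5 - 1*181) + (1/16)*(1392 + 93)/93)*(-21508 + (-51 - 1*(-13787))) = ((5 - 181) + (1/16)*(1/93)*1485)*(-21508 + (-51 + 13787)) = (-176 + 495/496)*(-21508 + 13736) = -86801/496*(-7772) = 168654343/124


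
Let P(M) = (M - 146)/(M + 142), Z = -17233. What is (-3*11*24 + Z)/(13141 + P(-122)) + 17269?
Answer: 1133412497/65638 ≈ 17268.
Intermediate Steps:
P(M) = (-146 + M)/(142 + M)
(-3*11*24 + Z)/(13141 + P(-122)) + 17269 = (-3*11*24 - 17233)/(13141 + (-146 - 122)/(142 - 122)) + 17269 = (-33*24 - 17233)/(13141 - 268/20) + 17269 = (-792 - 17233)/(13141 + (1/20)*(-268)) + 17269 = -18025/(13141 - 67/5) + 17269 = -18025/65638/5 + 17269 = -18025*5/65638 + 17269 = -90125/65638 + 17269 = 1133412497/65638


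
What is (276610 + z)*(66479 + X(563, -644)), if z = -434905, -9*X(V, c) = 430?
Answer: -31547190965/3 ≈ -1.0516e+10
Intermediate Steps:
X(V, c) = -430/9 (X(V, c) = -⅑*430 = -430/9)
(276610 + z)*(66479 + X(563, -644)) = (276610 - 434905)*(66479 - 430/9) = -158295*597881/9 = -31547190965/3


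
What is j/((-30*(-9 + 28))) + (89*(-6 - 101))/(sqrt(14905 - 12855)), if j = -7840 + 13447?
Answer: -1869/190 - 9523*sqrt(82)/410 ≈ -220.16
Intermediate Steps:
j = 5607
j/((-30*(-9 + 28))) + (89*(-6 - 101))/(sqrt(14905 - 12855)) = 5607/((-30*(-9 + 28))) + (89*(-6 - 101))/(sqrt(14905 - 12855)) = 5607/((-30*19)) + (89*(-107))/(sqrt(2050)) = 5607/(-570) - 9523*sqrt(82)/410 = 5607*(-1/570) - 9523*sqrt(82)/410 = -1869/190 - 9523*sqrt(82)/410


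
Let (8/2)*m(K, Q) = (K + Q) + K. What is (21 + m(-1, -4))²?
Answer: 1521/4 ≈ 380.25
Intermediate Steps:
m(K, Q) = K/2 + Q/4 (m(K, Q) = ((K + Q) + K)/4 = (Q + 2*K)/4 = K/2 + Q/4)
(21 + m(-1, -4))² = (21 + ((½)*(-1) + (¼)*(-4)))² = (21 + (-½ - 1))² = (21 - 3/2)² = (39/2)² = 1521/4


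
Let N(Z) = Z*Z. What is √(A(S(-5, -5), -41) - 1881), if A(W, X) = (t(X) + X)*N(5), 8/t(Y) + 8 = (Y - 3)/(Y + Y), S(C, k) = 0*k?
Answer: I*√7628206/51 ≈ 54.155*I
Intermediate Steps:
N(Z) = Z²
S(C, k) = 0
t(Y) = 8/(-8 + (-3 + Y)/(2*Y)) (t(Y) = 8/(-8 + (Y - 3)/(Y + Y)) = 8/(-8 + (-3 + Y)/((2*Y))) = 8/(-8 + (-3 + Y)*(1/(2*Y))) = 8/(-8 + (-3 + Y)/(2*Y)))
A(W, X) = 25*X - 400*X/(3 + 15*X) (A(W, X) = (-16*X/(3 + 15*X) + X)*5² = (X - 16*X/(3 + 15*X))*25 = 25*X - 400*X/(3 + 15*X))
√(A(S(-5, -5), -41) - 1881) = √((25/3)*(-41)*(-13 + 15*(-41))/(1 + 5*(-41)) - 1881) = √((25/3)*(-41)*(-13 - 615)/(1 - 205) - 1881) = √((25/3)*(-41)*(-628)/(-204) - 1881) = √((25/3)*(-41)*(-1/204)*(-628) - 1881) = √(-160925/153 - 1881) = √(-448718/153) = I*√7628206/51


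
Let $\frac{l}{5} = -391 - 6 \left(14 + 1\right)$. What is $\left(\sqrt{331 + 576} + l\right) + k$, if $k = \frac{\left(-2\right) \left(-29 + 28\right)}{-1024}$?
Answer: $- \frac{1231361}{512} + \sqrt{907} \approx -2374.9$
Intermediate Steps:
$k = - \frac{1}{512}$ ($k = \left(-2\right) \left(-1\right) \left(- \frac{1}{1024}\right) = 2 \left(- \frac{1}{1024}\right) = - \frac{1}{512} \approx -0.0019531$)
$l = -2405$ ($l = 5 \left(-391 - 6 \left(14 + 1\right)\right) = 5 \left(-391 - 6 \cdot 15\right) = 5 \left(-391 - 90\right) = 5 \left(-481\right) = -2405$)
$\left(\sqrt{331 + 576} + l\right) + k = \left(\sqrt{331 + 576} - 2405\right) - \frac{1}{512} = \left(\sqrt{907} - 2405\right) - \frac{1}{512} = \left(-2405 + \sqrt{907}\right) - \frac{1}{512} = - \frac{1231361}{512} + \sqrt{907}$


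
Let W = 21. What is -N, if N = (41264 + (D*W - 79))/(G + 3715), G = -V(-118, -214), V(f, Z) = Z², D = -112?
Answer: 38833/42081 ≈ 0.92282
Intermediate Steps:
G = -45796 (G = -1*(-214)² = -1*45796 = -45796)
N = -38833/42081 (N = (41264 + (-112*21 - 79))/(-45796 + 3715) = (41264 + (-2352 - 79))/(-42081) = (41264 - 2431)*(-1/42081) = 38833*(-1/42081) = -38833/42081 ≈ -0.92282)
-N = -1*(-38833/42081) = 38833/42081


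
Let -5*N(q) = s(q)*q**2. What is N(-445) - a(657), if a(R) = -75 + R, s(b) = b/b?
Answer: -40187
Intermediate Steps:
s(b) = 1
N(q) = -q**2/5
N(-445) - a(657) = -1/5*(-445)**2 - (-75 + 657) = -1/5*198025 - 1*582 = -39605 - 582 = -40187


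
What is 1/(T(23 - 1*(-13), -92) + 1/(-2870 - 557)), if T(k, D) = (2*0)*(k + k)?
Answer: -3427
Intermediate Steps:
T(k, D) = 0 (T(k, D) = 0*(2*k) = 0)
1/(T(23 - 1*(-13), -92) + 1/(-2870 - 557)) = 1/(0 + 1/(-2870 - 557)) = 1/(0 + 1/(-3427)) = 1/(0 - 1/3427) = 1/(-1/3427) = -3427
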